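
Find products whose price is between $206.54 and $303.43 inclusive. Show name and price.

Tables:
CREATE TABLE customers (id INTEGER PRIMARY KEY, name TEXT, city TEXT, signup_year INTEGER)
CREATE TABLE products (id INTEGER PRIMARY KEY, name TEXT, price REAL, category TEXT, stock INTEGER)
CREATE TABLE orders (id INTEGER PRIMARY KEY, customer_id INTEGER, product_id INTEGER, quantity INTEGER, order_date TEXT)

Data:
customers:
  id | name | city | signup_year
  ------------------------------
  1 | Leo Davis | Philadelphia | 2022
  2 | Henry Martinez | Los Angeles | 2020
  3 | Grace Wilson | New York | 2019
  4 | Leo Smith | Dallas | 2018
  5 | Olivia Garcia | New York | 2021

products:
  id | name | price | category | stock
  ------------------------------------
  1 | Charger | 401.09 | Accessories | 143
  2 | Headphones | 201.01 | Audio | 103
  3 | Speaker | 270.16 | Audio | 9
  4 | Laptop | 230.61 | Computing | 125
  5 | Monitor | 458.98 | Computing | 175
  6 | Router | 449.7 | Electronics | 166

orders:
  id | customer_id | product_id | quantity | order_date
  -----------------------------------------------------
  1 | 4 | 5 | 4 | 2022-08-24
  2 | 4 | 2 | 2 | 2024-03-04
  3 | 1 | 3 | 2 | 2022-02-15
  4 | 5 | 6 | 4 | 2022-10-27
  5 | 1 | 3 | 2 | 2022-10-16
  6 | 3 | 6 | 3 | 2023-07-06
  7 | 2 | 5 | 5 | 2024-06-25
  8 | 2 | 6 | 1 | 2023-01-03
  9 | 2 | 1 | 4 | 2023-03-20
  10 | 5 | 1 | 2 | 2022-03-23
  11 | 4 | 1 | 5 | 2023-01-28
SELECT name, price FROM products WHERE price BETWEEN 206.54 AND 303.43

Execution result:
name | price
Speaker | 270.16
Laptop | 230.61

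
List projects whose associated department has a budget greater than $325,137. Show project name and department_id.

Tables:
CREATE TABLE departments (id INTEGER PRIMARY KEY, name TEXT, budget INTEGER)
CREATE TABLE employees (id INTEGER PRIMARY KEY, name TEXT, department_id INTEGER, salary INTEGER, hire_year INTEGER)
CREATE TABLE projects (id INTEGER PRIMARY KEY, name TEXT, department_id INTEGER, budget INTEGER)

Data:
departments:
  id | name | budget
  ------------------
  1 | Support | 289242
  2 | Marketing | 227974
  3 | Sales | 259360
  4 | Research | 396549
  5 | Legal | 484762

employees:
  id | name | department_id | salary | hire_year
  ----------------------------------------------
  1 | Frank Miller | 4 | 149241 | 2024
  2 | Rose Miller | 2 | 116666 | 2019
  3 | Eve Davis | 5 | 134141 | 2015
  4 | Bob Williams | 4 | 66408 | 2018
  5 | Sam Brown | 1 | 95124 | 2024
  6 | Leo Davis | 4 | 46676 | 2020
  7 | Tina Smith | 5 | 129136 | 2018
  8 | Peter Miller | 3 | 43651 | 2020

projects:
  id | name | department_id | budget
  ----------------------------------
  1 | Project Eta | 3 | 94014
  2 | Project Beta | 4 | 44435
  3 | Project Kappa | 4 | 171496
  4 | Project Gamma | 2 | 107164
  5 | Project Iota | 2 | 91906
SELECT name, department_id FROM projects WHERE department_id IN (SELECT id FROM departments WHERE budget > 325137)

Execution result:
name | department_id
Project Beta | 4
Project Kappa | 4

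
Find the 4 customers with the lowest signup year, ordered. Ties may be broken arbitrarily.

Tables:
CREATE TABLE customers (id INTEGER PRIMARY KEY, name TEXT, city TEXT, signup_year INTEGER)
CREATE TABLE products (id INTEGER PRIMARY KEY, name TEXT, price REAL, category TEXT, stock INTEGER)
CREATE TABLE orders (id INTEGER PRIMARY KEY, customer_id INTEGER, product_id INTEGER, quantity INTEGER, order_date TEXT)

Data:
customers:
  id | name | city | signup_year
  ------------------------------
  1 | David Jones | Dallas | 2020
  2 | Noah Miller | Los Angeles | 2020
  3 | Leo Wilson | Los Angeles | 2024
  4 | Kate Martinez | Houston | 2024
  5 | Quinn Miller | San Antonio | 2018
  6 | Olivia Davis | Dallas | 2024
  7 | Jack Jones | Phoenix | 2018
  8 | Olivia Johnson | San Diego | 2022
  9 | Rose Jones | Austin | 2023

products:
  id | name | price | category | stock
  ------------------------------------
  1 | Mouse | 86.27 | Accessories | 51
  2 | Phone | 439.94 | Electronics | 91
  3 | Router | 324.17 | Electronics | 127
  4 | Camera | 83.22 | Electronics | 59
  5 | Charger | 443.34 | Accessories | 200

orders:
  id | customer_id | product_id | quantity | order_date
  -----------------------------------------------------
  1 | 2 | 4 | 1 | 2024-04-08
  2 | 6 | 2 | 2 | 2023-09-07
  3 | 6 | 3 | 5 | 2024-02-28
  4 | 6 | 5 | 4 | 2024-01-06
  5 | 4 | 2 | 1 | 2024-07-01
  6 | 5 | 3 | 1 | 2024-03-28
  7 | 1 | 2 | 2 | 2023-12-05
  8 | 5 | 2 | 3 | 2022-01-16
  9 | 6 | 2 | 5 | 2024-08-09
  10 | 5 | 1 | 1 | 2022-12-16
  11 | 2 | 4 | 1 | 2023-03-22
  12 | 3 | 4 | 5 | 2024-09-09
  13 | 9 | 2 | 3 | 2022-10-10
SELECT name, signup_year FROM customers ORDER BY signup_year ASC LIMIT 4

Execution result:
name | signup_year
Quinn Miller | 2018
Jack Jones | 2018
David Jones | 2020
Noah Miller | 2020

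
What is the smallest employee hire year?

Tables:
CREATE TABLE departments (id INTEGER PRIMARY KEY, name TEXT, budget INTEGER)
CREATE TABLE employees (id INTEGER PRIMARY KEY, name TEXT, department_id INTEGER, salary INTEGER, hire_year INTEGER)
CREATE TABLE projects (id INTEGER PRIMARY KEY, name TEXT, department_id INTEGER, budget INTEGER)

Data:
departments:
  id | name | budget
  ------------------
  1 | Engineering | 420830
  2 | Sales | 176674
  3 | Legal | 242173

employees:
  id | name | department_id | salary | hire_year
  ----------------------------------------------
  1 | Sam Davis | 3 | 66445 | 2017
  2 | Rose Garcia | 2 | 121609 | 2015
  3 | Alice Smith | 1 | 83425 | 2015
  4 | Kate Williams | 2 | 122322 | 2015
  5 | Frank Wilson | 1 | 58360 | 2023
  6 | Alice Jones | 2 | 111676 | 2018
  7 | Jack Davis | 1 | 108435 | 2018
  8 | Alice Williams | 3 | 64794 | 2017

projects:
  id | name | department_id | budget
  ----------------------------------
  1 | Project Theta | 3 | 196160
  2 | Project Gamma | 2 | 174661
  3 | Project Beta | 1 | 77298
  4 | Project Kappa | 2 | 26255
SELECT MIN(hire_year) FROM employees

Execution result:
2015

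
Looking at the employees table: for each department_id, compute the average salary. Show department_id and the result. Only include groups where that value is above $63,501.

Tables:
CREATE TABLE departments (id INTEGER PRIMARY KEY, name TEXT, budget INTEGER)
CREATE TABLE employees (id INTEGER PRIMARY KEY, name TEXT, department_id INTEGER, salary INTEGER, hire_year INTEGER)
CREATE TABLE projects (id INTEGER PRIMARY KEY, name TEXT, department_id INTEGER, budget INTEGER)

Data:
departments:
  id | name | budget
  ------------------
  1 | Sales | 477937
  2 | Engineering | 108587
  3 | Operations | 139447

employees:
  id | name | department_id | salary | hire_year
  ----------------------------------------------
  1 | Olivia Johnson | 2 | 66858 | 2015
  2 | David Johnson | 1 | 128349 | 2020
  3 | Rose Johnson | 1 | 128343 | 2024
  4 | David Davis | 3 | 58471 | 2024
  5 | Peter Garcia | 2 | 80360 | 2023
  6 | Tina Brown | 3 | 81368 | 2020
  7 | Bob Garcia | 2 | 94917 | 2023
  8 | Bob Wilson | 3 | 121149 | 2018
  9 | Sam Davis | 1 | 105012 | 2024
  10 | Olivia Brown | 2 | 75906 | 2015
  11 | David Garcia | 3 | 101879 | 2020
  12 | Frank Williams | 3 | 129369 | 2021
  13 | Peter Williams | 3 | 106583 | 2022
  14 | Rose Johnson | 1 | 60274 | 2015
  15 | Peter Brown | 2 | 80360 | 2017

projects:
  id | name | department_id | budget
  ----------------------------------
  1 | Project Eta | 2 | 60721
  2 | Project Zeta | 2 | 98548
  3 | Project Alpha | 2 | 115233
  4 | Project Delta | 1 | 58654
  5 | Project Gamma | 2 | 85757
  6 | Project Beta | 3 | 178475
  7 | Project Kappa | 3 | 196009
SELECT department_id, AVG(salary) AS avg_salary FROM employees GROUP BY department_id HAVING AVG(salary) > 63501

Execution result:
department_id | avg_salary
1 | 105494.50
2 | 79680.20
3 | 99803.17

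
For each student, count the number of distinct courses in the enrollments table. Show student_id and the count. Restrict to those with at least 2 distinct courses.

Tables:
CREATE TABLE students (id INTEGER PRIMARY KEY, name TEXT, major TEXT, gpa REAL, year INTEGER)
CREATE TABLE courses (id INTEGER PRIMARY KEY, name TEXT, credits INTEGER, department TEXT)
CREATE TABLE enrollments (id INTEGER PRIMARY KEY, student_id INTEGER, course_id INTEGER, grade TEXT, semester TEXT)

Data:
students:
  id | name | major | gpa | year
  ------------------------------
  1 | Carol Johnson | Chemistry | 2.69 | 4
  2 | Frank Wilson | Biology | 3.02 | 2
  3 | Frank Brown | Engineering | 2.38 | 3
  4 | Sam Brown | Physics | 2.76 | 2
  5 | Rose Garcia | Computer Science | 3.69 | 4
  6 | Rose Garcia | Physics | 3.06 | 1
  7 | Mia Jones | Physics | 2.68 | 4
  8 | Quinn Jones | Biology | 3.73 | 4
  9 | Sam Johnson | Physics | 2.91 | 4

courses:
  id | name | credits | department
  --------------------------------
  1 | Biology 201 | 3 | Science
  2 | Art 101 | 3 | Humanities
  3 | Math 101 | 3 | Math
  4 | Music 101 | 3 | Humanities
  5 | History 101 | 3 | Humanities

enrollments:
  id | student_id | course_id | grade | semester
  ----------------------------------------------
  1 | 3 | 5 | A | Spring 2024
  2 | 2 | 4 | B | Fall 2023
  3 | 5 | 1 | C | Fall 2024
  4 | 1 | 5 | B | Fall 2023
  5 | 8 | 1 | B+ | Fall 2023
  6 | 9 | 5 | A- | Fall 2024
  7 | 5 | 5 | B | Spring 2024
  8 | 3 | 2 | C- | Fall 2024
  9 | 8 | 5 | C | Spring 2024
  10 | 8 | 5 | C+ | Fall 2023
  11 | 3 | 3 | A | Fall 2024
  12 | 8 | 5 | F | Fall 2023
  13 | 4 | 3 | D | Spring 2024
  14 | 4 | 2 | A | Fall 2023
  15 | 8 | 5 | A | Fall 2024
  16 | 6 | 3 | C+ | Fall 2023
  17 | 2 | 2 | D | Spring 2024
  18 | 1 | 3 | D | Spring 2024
SELECT student_id, COUNT(DISTINCT course_id) AS distinct_course_count FROM enrollments GROUP BY student_id HAVING COUNT(DISTINCT course_id) >= 2

Execution result:
student_id | distinct_course_count
1 | 2
2 | 2
3 | 3
4 | 2
5 | 2
8 | 2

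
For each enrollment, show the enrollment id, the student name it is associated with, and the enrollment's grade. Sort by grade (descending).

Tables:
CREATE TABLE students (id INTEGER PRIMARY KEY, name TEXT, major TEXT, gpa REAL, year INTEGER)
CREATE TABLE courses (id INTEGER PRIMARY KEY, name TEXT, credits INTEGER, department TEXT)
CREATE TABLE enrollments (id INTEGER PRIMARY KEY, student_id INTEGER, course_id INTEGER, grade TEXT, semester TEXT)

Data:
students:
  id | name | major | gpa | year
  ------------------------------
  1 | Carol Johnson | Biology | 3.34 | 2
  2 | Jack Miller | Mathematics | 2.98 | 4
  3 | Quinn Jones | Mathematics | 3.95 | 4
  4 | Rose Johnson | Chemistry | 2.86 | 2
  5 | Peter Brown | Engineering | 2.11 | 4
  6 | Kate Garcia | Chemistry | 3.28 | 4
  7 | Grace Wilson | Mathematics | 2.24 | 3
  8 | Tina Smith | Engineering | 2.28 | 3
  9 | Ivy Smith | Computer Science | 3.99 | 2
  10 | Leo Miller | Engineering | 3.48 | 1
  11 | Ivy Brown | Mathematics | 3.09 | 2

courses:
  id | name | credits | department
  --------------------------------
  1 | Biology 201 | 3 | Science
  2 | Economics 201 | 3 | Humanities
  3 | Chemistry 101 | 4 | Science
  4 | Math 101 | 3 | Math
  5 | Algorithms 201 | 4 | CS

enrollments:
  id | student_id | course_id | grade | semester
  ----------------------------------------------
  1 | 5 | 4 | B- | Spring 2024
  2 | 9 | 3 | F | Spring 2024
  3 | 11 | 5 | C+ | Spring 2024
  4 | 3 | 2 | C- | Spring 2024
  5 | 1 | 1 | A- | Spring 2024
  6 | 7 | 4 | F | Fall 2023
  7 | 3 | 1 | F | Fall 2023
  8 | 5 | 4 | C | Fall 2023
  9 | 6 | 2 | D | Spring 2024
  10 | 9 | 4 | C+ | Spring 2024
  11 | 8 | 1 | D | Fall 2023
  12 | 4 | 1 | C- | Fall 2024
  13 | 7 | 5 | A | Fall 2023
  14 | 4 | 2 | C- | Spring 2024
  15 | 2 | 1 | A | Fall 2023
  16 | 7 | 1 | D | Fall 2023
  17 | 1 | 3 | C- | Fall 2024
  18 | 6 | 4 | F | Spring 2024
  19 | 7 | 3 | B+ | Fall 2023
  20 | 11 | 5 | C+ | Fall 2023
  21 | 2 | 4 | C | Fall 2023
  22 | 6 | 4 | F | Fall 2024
SELECT c.id, p.name AS student, c.grade FROM enrollments c JOIN students p ON c.student_id = p.id ORDER BY c.grade DESC

Execution result:
id | student | grade
2 | Ivy Smith | F
6 | Grace Wilson | F
7 | Quinn Jones | F
18 | Kate Garcia | F
22 | Kate Garcia | F
9 | Kate Garcia | D
11 | Tina Smith | D
16 | Grace Wilson | D
4 | Quinn Jones | C-
12 | Rose Johnson | C-
14 | Rose Johnson | C-
17 | Carol Johnson | C-
3 | Ivy Brown | C+
10 | Ivy Smith | C+
20 | Ivy Brown | C+
8 | Peter Brown | C
21 | Jack Miller | C
1 | Peter Brown | B-
19 | Grace Wilson | B+
5 | Carol Johnson | A-
13 | Grace Wilson | A
15 | Jack Miller | A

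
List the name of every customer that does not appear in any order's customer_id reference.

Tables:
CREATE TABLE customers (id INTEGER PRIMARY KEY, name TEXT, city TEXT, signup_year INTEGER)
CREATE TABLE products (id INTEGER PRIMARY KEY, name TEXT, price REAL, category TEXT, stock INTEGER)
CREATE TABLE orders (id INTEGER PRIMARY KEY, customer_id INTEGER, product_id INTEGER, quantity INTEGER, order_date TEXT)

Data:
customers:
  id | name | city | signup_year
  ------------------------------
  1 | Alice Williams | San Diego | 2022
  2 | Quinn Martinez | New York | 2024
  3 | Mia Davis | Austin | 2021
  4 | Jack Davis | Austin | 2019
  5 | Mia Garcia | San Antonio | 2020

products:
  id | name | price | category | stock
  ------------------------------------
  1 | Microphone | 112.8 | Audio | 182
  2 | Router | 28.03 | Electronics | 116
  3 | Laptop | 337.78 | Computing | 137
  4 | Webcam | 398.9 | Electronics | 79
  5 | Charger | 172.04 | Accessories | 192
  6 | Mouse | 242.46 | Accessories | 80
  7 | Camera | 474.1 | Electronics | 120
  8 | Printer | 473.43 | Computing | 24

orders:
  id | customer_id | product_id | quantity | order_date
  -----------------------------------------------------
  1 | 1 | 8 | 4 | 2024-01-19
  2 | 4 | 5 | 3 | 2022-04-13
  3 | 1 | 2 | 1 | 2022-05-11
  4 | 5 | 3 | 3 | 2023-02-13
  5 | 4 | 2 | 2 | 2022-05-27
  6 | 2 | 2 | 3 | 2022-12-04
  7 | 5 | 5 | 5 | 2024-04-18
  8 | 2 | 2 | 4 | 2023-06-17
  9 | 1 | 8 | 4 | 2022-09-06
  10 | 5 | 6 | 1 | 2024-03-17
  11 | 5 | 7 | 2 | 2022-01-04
SELECT p.name FROM customers p LEFT JOIN orders c ON c.customer_id = p.id WHERE c.id IS NULL

Execution result:
Mia Davis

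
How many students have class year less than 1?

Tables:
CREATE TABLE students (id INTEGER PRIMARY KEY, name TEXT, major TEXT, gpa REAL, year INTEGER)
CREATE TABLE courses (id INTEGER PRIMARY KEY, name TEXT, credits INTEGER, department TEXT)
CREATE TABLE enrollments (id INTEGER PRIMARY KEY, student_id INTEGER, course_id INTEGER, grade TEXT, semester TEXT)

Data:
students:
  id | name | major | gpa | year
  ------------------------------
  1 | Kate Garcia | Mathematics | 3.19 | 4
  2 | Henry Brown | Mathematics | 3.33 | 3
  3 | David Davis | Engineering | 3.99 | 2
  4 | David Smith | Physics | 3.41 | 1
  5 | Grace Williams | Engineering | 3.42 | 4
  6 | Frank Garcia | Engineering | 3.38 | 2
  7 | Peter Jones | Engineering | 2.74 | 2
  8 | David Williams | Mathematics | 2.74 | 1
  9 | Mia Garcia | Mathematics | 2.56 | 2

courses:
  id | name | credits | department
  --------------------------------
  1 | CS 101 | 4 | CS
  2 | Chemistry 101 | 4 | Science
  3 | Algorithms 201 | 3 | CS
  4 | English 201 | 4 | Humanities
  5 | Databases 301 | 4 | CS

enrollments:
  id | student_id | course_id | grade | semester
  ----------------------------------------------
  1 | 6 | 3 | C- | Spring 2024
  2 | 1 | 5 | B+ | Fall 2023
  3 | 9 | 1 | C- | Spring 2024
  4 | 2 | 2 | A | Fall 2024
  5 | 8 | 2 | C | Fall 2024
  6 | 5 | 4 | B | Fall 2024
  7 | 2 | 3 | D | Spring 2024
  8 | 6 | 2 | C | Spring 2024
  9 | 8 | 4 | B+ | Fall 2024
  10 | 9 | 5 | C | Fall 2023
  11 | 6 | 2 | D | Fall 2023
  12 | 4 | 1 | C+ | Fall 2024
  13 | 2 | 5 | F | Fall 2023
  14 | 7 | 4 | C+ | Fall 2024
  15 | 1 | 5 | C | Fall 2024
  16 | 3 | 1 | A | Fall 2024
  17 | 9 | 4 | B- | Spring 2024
SELECT COUNT(*) FROM students WHERE year < 1

Execution result:
0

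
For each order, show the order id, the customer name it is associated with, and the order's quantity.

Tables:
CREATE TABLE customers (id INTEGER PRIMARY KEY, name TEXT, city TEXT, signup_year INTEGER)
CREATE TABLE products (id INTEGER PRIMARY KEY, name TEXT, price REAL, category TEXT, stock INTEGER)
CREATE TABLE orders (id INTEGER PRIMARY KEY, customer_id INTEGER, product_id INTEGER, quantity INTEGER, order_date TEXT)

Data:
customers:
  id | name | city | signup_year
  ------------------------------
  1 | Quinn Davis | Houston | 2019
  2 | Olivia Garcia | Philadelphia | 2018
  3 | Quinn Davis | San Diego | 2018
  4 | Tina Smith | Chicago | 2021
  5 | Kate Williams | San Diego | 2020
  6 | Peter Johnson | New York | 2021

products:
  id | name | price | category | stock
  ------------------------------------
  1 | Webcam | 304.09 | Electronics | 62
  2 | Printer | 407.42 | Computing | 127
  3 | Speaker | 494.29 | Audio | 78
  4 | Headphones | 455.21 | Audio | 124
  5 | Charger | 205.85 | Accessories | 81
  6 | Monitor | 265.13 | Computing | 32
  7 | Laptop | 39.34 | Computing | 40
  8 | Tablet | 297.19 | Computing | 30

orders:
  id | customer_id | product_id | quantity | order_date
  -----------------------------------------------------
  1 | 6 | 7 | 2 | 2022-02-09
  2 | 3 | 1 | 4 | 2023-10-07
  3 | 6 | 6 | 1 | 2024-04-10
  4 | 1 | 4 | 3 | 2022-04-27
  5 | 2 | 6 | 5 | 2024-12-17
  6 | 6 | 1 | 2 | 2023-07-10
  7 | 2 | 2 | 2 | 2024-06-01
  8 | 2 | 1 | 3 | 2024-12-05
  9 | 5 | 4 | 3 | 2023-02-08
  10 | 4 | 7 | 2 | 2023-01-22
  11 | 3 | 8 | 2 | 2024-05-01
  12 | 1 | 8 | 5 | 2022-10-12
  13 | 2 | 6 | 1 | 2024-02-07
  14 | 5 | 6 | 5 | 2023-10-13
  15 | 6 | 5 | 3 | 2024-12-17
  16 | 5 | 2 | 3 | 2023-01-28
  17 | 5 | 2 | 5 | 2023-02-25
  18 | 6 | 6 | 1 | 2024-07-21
SELECT c.id, p.name AS customer, c.quantity FROM orders c JOIN customers p ON c.customer_id = p.id

Execution result:
id | customer | quantity
1 | Peter Johnson | 2
2 | Quinn Davis | 4
3 | Peter Johnson | 1
4 | Quinn Davis | 3
5 | Olivia Garcia | 5
6 | Peter Johnson | 2
7 | Olivia Garcia | 2
8 | Olivia Garcia | 3
9 | Kate Williams | 3
10 | Tina Smith | 2
11 | Quinn Davis | 2
12 | Quinn Davis | 5
13 | Olivia Garcia | 1
14 | Kate Williams | 5
15 | Peter Johnson | 3
16 | Kate Williams | 3
17 | Kate Williams | 5
18 | Peter Johnson | 1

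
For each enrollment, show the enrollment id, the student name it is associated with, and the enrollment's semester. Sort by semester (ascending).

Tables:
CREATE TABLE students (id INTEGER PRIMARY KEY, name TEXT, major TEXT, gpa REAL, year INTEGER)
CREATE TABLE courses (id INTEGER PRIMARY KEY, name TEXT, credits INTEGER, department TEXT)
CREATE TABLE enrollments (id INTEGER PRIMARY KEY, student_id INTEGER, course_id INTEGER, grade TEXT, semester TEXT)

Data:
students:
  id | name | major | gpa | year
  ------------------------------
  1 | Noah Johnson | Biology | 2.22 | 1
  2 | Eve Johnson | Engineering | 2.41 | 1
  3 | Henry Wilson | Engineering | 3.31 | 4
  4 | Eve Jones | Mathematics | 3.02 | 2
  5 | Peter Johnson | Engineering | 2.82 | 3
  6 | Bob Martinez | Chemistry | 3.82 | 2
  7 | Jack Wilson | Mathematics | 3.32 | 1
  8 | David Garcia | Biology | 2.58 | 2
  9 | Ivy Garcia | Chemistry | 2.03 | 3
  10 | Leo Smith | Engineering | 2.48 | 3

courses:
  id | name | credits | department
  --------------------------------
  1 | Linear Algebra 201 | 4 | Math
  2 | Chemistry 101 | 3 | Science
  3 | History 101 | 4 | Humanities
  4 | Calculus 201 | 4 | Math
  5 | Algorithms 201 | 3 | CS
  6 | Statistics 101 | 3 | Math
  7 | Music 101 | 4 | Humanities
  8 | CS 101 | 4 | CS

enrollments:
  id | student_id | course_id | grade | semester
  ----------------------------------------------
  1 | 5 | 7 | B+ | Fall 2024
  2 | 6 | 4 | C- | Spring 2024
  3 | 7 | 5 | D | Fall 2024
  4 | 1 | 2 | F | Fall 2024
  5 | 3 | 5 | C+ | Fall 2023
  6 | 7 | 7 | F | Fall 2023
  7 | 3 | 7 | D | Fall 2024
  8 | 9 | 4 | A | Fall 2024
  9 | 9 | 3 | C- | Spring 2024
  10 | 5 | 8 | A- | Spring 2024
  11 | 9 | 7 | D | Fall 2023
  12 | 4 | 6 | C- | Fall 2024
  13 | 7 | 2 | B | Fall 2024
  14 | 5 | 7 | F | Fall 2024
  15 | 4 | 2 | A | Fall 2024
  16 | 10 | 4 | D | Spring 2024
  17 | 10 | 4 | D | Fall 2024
SELECT c.id, p.name AS student, c.semester FROM enrollments c JOIN students p ON c.student_id = p.id ORDER BY c.semester ASC

Execution result:
id | student | semester
5 | Henry Wilson | Fall 2023
6 | Jack Wilson | Fall 2023
11 | Ivy Garcia | Fall 2023
1 | Peter Johnson | Fall 2024
3 | Jack Wilson | Fall 2024
4 | Noah Johnson | Fall 2024
7 | Henry Wilson | Fall 2024
8 | Ivy Garcia | Fall 2024
12 | Eve Jones | Fall 2024
13 | Jack Wilson | Fall 2024
14 | Peter Johnson | Fall 2024
15 | Eve Jones | Fall 2024
17 | Leo Smith | Fall 2024
2 | Bob Martinez | Spring 2024
9 | Ivy Garcia | Spring 2024
10 | Peter Johnson | Spring 2024
16 | Leo Smith | Spring 2024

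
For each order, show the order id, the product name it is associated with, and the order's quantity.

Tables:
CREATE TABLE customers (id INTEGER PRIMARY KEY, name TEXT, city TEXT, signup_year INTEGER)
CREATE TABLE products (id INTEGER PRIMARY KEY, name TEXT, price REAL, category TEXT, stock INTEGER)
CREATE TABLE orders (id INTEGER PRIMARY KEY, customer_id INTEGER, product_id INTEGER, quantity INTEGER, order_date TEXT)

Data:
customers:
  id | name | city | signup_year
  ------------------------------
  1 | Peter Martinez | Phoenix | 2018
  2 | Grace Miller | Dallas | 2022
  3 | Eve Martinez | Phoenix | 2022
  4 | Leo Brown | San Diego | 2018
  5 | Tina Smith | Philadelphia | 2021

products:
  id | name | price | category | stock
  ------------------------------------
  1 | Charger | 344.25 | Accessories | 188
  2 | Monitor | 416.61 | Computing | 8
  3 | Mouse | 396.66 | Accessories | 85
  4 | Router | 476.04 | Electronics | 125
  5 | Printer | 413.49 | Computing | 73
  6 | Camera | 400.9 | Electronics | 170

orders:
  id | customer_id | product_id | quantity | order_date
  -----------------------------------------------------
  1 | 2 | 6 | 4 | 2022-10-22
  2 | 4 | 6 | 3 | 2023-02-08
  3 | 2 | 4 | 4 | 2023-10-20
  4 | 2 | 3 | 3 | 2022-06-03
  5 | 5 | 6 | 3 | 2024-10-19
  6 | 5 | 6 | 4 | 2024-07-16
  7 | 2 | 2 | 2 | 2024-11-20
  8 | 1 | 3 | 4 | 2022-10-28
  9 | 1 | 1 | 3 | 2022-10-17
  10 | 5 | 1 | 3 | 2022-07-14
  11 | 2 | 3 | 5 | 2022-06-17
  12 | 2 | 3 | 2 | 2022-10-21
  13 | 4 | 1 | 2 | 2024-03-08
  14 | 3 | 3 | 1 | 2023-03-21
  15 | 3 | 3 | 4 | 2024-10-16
SELECT c.id, p.name AS product, c.quantity FROM orders c JOIN products p ON c.product_id = p.id

Execution result:
id | product | quantity
1 | Camera | 4
2 | Camera | 3
3 | Router | 4
4 | Mouse | 3
5 | Camera | 3
6 | Camera | 4
7 | Monitor | 2
8 | Mouse | 4
9 | Charger | 3
10 | Charger | 3
11 | Mouse | 5
12 | Mouse | 2
13 | Charger | 2
14 | Mouse | 1
15 | Mouse | 4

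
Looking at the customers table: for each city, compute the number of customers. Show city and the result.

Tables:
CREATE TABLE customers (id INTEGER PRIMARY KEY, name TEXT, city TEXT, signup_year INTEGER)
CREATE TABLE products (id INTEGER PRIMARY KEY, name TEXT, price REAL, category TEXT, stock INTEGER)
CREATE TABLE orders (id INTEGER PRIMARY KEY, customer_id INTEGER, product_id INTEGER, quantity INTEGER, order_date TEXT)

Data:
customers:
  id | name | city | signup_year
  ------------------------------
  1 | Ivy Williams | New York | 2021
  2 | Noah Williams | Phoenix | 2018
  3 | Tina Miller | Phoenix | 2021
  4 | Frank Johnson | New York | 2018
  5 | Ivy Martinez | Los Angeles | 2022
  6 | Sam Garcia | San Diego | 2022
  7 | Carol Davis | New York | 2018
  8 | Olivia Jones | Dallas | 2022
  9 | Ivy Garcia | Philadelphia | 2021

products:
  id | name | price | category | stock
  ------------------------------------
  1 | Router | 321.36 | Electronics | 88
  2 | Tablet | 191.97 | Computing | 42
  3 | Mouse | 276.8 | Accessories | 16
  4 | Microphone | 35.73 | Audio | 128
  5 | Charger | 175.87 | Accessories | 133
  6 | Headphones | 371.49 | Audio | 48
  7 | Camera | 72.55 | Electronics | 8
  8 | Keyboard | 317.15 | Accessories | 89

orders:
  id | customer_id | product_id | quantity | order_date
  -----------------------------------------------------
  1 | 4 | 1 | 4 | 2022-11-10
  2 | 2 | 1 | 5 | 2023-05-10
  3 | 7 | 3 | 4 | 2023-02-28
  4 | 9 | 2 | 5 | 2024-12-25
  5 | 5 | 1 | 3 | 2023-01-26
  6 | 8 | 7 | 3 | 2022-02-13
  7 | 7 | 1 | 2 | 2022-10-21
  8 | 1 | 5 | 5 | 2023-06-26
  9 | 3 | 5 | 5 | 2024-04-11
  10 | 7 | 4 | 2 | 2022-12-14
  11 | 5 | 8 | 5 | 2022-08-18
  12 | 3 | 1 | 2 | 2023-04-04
SELECT city, COUNT(*) AS n FROM customers GROUP BY city

Execution result:
city | n
Dallas | 1
Los Angeles | 1
New York | 3
Philadelphia | 1
Phoenix | 2
San Diego | 1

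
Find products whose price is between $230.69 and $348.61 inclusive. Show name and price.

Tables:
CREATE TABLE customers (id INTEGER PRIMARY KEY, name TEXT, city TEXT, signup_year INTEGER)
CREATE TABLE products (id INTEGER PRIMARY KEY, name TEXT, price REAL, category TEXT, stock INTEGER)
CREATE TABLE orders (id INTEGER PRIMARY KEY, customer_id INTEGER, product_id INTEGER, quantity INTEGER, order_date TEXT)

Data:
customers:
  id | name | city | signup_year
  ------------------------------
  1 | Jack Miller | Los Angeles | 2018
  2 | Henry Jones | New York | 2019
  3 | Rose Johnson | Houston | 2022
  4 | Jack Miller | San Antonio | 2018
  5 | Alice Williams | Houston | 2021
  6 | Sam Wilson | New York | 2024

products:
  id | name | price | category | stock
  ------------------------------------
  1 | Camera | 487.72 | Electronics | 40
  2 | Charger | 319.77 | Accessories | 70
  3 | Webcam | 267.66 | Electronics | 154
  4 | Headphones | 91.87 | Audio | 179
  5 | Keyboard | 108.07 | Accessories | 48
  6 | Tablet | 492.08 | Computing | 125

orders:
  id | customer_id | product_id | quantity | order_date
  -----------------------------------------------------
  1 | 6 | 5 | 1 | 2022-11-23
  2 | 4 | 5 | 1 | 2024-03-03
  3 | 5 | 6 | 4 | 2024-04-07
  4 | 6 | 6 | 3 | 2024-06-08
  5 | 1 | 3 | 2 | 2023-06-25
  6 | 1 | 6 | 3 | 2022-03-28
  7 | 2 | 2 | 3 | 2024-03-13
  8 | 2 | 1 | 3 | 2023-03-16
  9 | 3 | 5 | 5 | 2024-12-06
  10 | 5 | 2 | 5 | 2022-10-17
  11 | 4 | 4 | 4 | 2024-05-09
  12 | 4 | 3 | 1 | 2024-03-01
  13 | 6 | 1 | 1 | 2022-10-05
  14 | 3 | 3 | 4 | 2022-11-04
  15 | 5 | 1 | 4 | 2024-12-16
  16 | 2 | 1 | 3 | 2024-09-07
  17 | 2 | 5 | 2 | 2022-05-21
SELECT name, price FROM products WHERE price BETWEEN 230.69 AND 348.61

Execution result:
name | price
Charger | 319.77
Webcam | 267.66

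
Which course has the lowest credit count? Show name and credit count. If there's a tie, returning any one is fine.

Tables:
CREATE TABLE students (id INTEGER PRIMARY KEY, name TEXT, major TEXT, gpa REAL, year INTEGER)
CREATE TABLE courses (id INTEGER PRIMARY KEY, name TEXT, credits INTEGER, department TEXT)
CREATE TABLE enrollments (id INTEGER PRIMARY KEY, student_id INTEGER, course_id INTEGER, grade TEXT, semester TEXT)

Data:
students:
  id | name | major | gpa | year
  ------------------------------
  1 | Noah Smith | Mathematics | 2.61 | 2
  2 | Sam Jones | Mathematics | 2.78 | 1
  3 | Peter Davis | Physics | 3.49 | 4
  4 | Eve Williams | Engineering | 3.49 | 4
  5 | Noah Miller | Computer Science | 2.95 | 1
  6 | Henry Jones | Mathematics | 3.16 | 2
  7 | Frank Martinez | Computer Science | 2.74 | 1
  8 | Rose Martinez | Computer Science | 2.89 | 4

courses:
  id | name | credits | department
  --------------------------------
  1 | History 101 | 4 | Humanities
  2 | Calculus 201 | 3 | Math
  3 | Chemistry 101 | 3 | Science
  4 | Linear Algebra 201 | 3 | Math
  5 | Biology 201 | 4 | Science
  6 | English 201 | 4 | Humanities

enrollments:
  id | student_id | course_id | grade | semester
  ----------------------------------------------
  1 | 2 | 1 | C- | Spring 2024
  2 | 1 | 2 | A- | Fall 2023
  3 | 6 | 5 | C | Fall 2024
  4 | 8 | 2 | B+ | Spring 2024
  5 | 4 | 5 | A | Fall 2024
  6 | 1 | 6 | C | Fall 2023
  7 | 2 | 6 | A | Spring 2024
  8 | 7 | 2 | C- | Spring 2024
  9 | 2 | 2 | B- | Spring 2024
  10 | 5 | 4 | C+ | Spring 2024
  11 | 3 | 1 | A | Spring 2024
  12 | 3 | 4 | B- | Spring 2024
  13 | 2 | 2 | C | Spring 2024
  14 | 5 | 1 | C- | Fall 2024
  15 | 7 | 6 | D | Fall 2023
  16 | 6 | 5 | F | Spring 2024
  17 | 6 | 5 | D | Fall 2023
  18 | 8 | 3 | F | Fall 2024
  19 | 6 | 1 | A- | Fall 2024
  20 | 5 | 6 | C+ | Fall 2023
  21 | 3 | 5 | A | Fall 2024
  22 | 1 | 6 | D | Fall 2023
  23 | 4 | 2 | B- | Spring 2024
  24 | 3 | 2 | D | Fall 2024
SELECT name, credits FROM courses ORDER BY credits ASC LIMIT 1

Execution result:
name | credits
Calculus 201 | 3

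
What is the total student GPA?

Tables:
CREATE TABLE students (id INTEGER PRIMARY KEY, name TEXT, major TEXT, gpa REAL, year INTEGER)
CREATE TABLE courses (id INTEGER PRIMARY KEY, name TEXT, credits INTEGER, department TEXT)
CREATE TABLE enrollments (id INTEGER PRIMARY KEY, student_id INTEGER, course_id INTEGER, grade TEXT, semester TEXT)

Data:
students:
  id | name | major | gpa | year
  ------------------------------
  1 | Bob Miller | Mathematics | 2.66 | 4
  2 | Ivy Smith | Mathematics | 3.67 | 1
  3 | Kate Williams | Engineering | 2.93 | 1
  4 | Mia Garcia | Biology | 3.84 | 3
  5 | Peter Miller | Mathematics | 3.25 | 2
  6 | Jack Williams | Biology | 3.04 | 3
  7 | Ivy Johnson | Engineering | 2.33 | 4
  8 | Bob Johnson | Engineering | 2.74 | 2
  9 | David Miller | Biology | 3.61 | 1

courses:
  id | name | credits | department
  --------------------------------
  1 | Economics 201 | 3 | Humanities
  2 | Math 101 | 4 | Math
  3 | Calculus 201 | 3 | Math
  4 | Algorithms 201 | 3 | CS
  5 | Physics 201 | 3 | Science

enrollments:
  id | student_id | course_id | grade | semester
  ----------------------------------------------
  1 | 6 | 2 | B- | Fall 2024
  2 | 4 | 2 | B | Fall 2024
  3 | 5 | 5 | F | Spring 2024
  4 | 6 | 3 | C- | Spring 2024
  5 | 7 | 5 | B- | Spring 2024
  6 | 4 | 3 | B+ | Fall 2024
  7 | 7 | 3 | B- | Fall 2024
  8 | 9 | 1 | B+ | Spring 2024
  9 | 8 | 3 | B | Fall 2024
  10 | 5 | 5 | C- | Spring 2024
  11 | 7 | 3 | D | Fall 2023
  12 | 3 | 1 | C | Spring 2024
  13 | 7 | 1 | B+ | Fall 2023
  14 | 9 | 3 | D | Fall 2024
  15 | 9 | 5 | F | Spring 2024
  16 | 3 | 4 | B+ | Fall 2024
SELECT SUM(gpa) FROM students

Execution result:
28.07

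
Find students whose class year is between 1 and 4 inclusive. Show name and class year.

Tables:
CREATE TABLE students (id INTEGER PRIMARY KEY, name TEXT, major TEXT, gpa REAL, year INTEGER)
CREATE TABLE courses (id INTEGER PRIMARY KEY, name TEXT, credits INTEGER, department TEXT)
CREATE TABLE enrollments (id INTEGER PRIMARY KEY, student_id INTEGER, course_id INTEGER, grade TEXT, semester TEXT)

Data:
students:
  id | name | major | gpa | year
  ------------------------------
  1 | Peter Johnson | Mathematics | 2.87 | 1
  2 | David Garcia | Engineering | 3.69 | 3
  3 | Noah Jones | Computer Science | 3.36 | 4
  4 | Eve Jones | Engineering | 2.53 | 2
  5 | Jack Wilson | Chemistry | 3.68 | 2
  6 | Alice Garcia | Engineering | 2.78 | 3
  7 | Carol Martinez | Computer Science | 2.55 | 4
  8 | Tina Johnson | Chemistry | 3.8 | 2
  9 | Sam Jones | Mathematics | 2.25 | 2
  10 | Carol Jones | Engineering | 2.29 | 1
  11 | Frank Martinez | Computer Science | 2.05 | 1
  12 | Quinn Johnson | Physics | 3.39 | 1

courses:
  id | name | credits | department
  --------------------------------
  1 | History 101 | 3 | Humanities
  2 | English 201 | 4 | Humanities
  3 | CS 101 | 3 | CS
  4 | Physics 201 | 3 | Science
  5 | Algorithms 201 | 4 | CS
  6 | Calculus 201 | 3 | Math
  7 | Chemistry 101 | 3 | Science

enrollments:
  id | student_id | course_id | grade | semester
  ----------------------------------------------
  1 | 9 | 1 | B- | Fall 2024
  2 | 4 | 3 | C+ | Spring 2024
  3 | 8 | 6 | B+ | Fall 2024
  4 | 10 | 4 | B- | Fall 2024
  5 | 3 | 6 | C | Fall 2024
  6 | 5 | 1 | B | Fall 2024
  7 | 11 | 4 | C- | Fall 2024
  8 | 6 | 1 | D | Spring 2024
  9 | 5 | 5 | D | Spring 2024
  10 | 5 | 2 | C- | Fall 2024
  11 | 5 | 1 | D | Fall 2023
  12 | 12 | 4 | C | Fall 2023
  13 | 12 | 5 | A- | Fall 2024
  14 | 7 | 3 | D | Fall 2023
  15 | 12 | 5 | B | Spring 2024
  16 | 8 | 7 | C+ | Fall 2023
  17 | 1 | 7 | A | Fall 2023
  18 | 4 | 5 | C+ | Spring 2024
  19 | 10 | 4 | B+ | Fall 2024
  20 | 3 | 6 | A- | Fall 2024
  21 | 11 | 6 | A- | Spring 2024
SELECT name, year FROM students WHERE year BETWEEN 1 AND 4

Execution result:
name | year
Peter Johnson | 1
David Garcia | 3
Noah Jones | 4
Eve Jones | 2
Jack Wilson | 2
Alice Garcia | 3
Carol Martinez | 4
Tina Johnson | 2
Sam Jones | 2
Carol Jones | 1
Frank Martinez | 1
Quinn Johnson | 1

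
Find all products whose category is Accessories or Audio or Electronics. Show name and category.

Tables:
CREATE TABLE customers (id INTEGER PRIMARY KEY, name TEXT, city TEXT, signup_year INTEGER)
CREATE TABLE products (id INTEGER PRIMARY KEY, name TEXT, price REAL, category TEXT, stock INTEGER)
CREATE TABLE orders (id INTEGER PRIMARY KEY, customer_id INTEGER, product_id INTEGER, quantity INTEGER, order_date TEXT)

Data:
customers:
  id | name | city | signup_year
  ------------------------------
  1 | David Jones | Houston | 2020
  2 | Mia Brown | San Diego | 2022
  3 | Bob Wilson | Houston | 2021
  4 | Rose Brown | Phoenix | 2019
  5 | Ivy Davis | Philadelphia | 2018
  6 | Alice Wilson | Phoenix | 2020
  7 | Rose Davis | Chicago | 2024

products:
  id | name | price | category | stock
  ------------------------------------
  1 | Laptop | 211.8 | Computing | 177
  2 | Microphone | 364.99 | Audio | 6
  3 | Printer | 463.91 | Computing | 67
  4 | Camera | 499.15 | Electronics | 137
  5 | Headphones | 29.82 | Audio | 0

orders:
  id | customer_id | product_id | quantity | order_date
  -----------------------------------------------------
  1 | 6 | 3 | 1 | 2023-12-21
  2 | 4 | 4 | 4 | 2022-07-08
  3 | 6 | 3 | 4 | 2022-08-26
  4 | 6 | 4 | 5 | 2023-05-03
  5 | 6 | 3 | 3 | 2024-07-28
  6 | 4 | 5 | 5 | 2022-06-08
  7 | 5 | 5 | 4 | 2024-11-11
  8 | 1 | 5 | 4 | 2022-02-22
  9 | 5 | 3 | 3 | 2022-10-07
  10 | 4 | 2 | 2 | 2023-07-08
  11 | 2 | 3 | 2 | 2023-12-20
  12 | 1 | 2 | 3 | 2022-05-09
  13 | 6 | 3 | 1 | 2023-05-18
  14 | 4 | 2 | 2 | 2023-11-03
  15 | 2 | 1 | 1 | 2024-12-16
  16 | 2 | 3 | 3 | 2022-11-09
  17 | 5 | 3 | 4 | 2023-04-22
SELECT name, category FROM products WHERE category IN ('Accessories', 'Audio', 'Electronics')

Execution result:
name | category
Microphone | Audio
Camera | Electronics
Headphones | Audio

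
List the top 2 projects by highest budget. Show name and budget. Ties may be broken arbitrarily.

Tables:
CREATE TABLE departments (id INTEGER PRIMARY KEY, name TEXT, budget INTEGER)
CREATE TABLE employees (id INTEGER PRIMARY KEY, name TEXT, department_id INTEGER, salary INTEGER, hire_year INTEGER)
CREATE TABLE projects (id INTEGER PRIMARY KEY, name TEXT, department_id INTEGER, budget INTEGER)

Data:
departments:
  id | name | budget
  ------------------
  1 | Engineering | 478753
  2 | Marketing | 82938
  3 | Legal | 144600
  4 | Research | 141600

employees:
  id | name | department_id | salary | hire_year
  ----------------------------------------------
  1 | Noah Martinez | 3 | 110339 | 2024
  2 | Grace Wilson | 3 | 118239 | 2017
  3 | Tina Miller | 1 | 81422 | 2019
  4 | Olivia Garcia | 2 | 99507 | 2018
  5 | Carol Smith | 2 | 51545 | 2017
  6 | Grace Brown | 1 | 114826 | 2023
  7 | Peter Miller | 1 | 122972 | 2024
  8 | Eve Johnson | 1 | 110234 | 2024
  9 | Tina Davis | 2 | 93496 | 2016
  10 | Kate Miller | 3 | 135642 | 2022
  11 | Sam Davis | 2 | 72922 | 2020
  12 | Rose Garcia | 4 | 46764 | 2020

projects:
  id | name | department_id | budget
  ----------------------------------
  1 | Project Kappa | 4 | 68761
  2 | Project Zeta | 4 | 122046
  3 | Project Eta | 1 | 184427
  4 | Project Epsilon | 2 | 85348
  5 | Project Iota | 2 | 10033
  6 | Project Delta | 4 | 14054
SELECT name, budget FROM projects ORDER BY budget DESC LIMIT 2

Execution result:
name | budget
Project Eta | 184427
Project Zeta | 122046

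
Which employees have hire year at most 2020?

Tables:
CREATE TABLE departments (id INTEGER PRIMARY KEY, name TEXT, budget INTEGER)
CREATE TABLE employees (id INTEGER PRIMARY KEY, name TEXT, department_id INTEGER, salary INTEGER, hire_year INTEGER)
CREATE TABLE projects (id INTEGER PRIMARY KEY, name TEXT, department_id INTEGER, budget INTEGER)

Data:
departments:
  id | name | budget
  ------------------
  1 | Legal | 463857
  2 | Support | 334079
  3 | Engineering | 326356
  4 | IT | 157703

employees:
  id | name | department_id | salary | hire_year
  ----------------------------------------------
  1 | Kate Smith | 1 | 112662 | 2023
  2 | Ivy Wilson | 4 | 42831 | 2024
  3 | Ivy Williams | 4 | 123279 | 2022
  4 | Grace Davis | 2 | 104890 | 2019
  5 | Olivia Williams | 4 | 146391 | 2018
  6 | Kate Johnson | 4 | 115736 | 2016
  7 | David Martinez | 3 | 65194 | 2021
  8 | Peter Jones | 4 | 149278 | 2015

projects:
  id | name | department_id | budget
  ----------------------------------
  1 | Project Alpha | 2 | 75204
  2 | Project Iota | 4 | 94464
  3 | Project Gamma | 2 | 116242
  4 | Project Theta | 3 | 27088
SELECT name, hire_year FROM employees WHERE hire_year <= 2020

Execution result:
name | hire_year
Grace Davis | 2019
Olivia Williams | 2018
Kate Johnson | 2016
Peter Jones | 2015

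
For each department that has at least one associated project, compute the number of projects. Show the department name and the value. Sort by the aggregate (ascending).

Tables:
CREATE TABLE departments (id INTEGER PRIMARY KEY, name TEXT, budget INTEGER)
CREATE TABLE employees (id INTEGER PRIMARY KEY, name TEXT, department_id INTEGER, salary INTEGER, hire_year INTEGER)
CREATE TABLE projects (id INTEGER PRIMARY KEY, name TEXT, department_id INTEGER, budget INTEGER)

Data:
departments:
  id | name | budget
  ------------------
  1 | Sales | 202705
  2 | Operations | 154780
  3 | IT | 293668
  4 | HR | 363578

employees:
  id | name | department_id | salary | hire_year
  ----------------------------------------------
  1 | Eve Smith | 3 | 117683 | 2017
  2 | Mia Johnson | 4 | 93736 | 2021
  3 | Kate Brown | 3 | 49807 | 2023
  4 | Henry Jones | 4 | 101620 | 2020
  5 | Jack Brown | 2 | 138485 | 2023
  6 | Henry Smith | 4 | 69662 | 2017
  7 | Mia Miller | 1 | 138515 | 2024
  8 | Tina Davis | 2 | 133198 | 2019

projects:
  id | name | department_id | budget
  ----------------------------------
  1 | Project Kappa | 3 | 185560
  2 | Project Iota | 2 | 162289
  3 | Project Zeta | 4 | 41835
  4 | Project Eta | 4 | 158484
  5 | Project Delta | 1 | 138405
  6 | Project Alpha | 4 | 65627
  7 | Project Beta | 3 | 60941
SELECT p.name, COUNT(*) AS n FROM projects c JOIN departments p ON c.department_id = p.id GROUP BY p.id, p.name ORDER BY n ASC

Execution result:
name | n
Sales | 1
Operations | 1
IT | 2
HR | 3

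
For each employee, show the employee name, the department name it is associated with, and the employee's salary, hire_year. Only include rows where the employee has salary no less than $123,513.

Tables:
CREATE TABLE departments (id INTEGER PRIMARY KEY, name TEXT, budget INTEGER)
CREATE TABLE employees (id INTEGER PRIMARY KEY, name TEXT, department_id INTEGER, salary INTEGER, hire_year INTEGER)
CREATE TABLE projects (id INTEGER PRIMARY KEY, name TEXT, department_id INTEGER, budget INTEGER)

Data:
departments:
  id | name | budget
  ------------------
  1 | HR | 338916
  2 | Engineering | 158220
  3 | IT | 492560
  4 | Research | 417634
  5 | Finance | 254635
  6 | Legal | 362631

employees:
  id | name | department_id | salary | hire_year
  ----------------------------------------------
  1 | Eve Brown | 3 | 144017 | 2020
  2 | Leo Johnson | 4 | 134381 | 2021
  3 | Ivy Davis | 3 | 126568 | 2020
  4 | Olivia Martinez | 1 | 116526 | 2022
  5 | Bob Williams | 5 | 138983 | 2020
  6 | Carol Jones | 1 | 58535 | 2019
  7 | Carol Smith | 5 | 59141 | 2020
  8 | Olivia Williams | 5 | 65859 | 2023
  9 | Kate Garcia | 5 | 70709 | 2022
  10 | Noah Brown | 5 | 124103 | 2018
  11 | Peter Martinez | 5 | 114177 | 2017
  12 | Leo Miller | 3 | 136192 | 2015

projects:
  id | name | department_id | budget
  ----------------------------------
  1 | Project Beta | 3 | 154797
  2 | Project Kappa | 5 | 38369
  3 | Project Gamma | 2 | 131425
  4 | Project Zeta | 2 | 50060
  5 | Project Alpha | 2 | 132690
SELECT c.name, p.name AS department, c.salary, c.hire_year FROM employees c JOIN departments p ON c.department_id = p.id WHERE c.salary >= 123513

Execution result:
name | department | salary | hire_year
Eve Brown | IT | 144017 | 2020
Leo Johnson | Research | 134381 | 2021
Ivy Davis | IT | 126568 | 2020
Bob Williams | Finance | 138983 | 2020
Noah Brown | Finance | 124103 | 2018
Leo Miller | IT | 136192 | 2015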